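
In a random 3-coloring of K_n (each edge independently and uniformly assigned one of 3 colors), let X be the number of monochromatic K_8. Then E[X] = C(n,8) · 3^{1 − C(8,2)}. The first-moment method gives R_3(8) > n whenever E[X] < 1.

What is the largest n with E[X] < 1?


We need C(n, 8) · 3^{1 − 28} < 1, i.e. C(n, 8) < 3^{28 − 1} = 7625597484987.
Check values of n near the boundary:
  n = 152: C(152, 8) = 5859727868575; 5859727868575 < 7625597484987? YES
  n = 153: C(153, 8) = 6183023199255; 6183023199255 < 7625597484987? YES
  n = 154: C(154, 8) = 6521818990995; 6521818990995 < 7625597484987? YES
  n = 155: C(155, 8) = 6876747915675; 6876747915675 < 7625597484987? YES
  n = 156: C(156, 8) = 7248464019225; 7248464019225 < 7625597484987? YES
  n = 157: C(157, 8) = 7637643295425; 7637643295425 < 7625597484987? NO
  n = 158: C(158, 8) = 8044984271181; 8044984271181 < 7625597484987? NO
The largest n with C(n, 8) < 7625597484987 is n = 156 (where E[X] = 805384891025/847288609443 ≈ 0.9505437). Hence R_3(8) > 156, i.e. R_3(8) ≥ 157.

Largest n = 156; hence R_3(8) > 156.


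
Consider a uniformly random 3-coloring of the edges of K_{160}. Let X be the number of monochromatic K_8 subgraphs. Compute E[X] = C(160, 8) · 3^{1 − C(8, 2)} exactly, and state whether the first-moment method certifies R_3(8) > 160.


E[X] = C(160, 8) · 3^{1 − 28} = 8917061687820 · 3^{−27} = 8917061687820/7625597484987.
As a reduced fraction: E[X] = 990784631980/847288609443 ≈ 1.169.
Is E[X] < 1? NO.
Since E[X] ≥ 1, the first-moment bound is inconclusive at n = 160; it does NOT by itself certify R_3(8) > 160.

E[X] = 990784631980/847288609443 ≈ 1.169; E[X] ≥ 1; first-moment method inconclusive here.


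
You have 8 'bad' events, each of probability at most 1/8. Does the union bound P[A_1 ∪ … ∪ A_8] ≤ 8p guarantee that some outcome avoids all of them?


Union bound: P[∪_{i=1}^{8} A_i] ≤ Σ_i P[A_i] ≤ 8·p = 8·(1/8) = 1.
Numerically: 1 ≈ 1.0000000.
Is 1 < 1? NO.
Since the bound 1 is ≥ 1, the union bound is uninformative here; it does NOT by itself certify existence.

8·p = 1 ≈ 1.0000000; existence NOT certified by the union bound.


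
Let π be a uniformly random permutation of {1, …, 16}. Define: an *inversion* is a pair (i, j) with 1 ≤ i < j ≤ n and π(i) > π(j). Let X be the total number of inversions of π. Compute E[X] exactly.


Write X = Σ X_I over the C(16, 2) = 120 pairs i < j, with X_I the indicator of one inversion.
There are 120 indicators.
For each fixed pair i < j, the values π(i) and π(j) are two distinct elements of {1, …, 16} in uniformly random order; by symmetry P[π(i) > π(j)] = 1/2.
By linearity: E[X] = 120 · (1/2) = C(16, 2) · (1/2) = 120/2 = 60 ≈ 60.000000.

E[X] = 60 = 60.000000.


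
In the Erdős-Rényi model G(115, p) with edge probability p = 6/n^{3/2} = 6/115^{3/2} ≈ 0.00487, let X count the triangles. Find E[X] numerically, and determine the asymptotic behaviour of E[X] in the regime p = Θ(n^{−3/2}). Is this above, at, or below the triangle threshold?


Number of potential triangles: C(115, 3) = 246905.
Each occurs with probability p³ ≈ (0.00487)³ ≈ 1.15163e-07.
By linearity: E[X] = C(115, 3)·p³ ≈ 246905 · 1.15163e-07 ≈ 0.028.
Since α = 3/2 > 1, p = c/n^{3/2} = o(1/n) is below the triangle threshold p ~ 1/n. Asymptotically E[X] ~ (c³/6)·n^{3(1−α)} = (6³/6)·n^{-1.5} → 0, so by Markov's inequality G has no triangles w.h.p.

E[X] ≈ 0.028; in regime p = Θ(1/n^{3/2}) E[X] tends to 0 (below the triangle threshold p ~ 1/n).


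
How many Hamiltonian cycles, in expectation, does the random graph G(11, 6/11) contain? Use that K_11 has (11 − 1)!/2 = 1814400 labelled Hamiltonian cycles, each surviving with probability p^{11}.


K_11 has (11 − 1)!/2 = 1814400 labelled Hamiltonian cycles.
For each such Hamiltonian cycle H, let X_H = 1 if all 11 edges of H are present in G. Then P[X_H = 1] = p^{11} = (6/11)^{11} = 362797056/285311670611.
Summing the indicators: E[X] = Σ_H E[X_H] = 1814400 · p^{11} = 1814400 · 362797056/285311670611 = 658258978406400/285311670611.
Numerically: E[X] ≈ 2.31e+03.

E[X] = 1814400 · (6/11)^{11} = 658258978406400/285311670611 ≈ 2.31e+03.


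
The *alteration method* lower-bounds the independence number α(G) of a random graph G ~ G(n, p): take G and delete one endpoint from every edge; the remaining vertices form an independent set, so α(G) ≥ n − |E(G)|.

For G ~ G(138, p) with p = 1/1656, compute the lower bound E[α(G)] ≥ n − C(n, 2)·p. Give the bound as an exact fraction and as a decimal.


E[|E(G)|] = C(138, 2)·p = 9453 · (1/1656) = 137/24.
E[α(G)] ≥ n − E[|E(G)|] = 138 − 137/24 = 3175/24.
Numerically: ≈ 132.2917.
(This is only a lower bound; the true E[α(G)] may be larger.)

E[α(G)] ≥ 3175/24 ≈ 132.2917.


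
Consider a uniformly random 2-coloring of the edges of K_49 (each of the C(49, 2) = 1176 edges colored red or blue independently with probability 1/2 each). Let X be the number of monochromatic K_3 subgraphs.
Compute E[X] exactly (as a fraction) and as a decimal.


Let X = Σ_S X_S over the C(49, 3) = 18424 subsets S of size 3, where X_S = 1 if the K_3 on S is monochromatic.
For a fixed S, the K_3 on S has C(3, 2) = 3 edges. P[all 3 edges red] = (1/2)^3, and likewise for blue, so P[monochromatic] = 2·(1/2)^3 = 2^{1 − 3} = 1/4.
By linearity of expectation: E[X] = C(49, 3) · 2^{1 − 3} = 18424 · 1/4 = 4606.
Numerically: E[X] ≈ 4606.00000.

E[X] = C(49,3)·2^(1−C(3,2)) = 4606 ≈ 4606.00000.


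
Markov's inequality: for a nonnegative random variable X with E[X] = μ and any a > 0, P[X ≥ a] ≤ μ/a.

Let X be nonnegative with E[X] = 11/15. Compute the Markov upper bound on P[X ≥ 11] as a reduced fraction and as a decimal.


μ = E[X] = 11/15, a = 11.
Markov: P[X ≥ 11] ≤ μ/a = (11/15)/11 = 1/15.
Numerically: ≈ 0.066667.
(Since a = 11 > μ = 0.733333, the bound 1/15 is < 1 and informative.)

P[X ≥ 11] ≤ 1/15 ≈ 0.066667.


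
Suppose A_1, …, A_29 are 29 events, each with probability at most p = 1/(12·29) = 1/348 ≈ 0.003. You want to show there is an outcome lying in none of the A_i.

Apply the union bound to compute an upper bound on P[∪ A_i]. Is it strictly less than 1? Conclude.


Union bound: P[∪_{i=1}^{29} A_i] ≤ Σ_i P[A_i] ≤ 29·p = 29·(1/348) = 1/12.
Numerically: 1/12 ≈ 0.083.
Is 1/12 < 1? YES.
Since P[∪ A_i] ≤ 1/12 < 1, the complement has P[∩ A_i^c] ≥ 1 − 1/12 = 11/12 > 0, so some outcome avoids every A_i.

29·p = 1/12 ≈ 0.083; existence CERTIFIED by the union bound.


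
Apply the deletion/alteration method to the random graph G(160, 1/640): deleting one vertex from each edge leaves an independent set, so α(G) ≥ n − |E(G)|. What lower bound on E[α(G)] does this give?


E[|E(G)|] = C(160, 2)·p = 12720 · (1/640) = 159/8.
E[α(G)] ≥ n − E[|E(G)|] = 160 − 159/8 = 1121/8.
Numerically: ≈ 140.12500.
(This is only a lower bound; the true E[α(G)] may be larger.)

E[α(G)] ≥ 1121/8 ≈ 140.12500.


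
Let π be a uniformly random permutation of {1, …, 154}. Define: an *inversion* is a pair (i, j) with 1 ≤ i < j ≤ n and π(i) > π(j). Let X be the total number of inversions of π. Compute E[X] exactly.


Write X = Σ X_I over the C(154, 2) = 11781 pairs i < j, with X_I the indicator of one inversion.
There are 11781 indicators.
For each fixed pair i < j, the values π(i) and π(j) are two distinct elements of {1, …, 154} in uniformly random order; by symmetry P[π(i) > π(j)] = 1/2.
By linearity: E[X] = 11781 · (1/2) = C(154, 2) · (1/2) = 11781/2 = 11781/2 ≈ 5890.500.

E[X] = 11781/2 = 5890.500.


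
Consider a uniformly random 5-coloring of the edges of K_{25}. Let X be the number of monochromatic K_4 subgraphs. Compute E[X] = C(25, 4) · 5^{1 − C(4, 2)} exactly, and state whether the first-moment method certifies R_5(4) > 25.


E[X] = C(25, 4) · 5^{1 − 6} = 12650 · 5^{−5} = 12650/3125.
As a reduced fraction: E[X] = 506/125 ≈ 4.0480.
Is E[X] < 1? NO.
Since E[X] ≥ 1, the first-moment bound is inconclusive at n = 25; it does NOT by itself certify R_5(4) > 25.

E[X] = 506/125 ≈ 4.0480; E[X] ≥ 1; first-moment method inconclusive here.


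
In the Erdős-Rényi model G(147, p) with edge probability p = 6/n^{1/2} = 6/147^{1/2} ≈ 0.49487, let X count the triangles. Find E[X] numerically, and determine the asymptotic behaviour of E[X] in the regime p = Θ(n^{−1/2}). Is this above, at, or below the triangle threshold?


Number of potential triangles: C(147, 3) = 518665.
Each occurs with probability p³ ≈ (0.49487)³ ≈ 1.2119306e-01.
By linearity: E[X] = C(147, 3)·p³ ≈ 518665 · 1.2119306e-01 ≈ 62858.59816.
Since α = 1/2 < 1, p = c/n^{1/2} ≫ 1/n is above the triangle threshold p ~ 1/n. Asymptotically E[X] ~ (c³/6)·n^{3(1−α)} = (6³/6)·n^{1.5} → ∞; triangles are abundant w.h.p.

E[X] ≈ 62858.59816; in regime p = Θ(1/n^{1/2}) E[X] diverges (above the triangle threshold p ~ 1/n).


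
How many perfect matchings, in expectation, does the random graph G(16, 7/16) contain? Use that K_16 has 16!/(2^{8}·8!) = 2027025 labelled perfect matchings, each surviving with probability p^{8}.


K_16 has 16!/(2^{8}·8!) = 2027025 labelled perfect matchings.
For each such perfect matching H, let X_H = 1 if all 8 edges of H are present in G. Then P[X_H = 1] = p^{8} = (7/16)^{8} = 5764801/4294967296.
By linearity of expectation: E[X] = Σ_H E[X_H] = 2027025 · p^{8} = 2027025 · 5764801/4294967296 = 11685395747025/4294967296.
Numerically: E[X] ≈ 2720.72.

E[X] = 2027025 · (7/16)^{8} = 11685395747025/4294967296 ≈ 2720.72.


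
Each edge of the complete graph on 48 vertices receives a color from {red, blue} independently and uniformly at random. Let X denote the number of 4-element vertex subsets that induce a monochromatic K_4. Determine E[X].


Let X = Σ_S X_S over the C(48, 4) = 194580 subsets S of size 4, where X_S = 1 if the K_4 on S is monochromatic.
For a fixed S, the K_4 on S has C(4, 2) = 6 edges. P[all 6 edges red] = (1/2)^6, and likewise for blue, so P[monochromatic] = 2·(1/2)^6 = 2^{1 − 6} = 1/32.
By linearity: E[X] = C(48, 4) · 2^{1 − 6} = 194580 · 1/32 = 48645/8.
Numerically: E[X] ≈ 6080.625000.

E[X] = C(48,4)·2^(1−C(4,2)) = 48645/8 ≈ 6080.625000.


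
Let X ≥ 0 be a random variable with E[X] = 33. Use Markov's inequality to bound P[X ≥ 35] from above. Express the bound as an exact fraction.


μ = E[X] = 33, a = 35.
Markov: P[X ≥ 35] ≤ μ/a = (33)/35 = 33/35.
Numerically: ≈ 0.942857.
(Since a = 35 > μ = 33.000000, the bound 33/35 is < 1 and informative.)

P[X ≥ 35] ≤ 33/35 ≈ 0.942857.


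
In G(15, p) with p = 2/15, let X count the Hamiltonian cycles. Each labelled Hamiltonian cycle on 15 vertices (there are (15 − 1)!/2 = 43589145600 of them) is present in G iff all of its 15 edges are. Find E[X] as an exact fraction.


K_15 has (15 − 1)!/2 = 43589145600 labelled Hamiltonian cycles.
For each such Hamiltonian cycle H, let X_H = 1 if all 15 edges of H are present in G. Then P[X_H = 1] = p^{15} = (2/15)^{15} = 32768/437893890380859375.
By linearity of expectation: E[X] = Σ_H E[X_H] = 43589145600 · p^{15} = 43589145600 · 32768/437893890380859375 = 235115905024/72081298828125.
Numerically: E[X] ≈ 0.003262.

E[X] = 43589145600 · (2/15)^{15} = 235115905024/72081298828125 ≈ 0.003262.


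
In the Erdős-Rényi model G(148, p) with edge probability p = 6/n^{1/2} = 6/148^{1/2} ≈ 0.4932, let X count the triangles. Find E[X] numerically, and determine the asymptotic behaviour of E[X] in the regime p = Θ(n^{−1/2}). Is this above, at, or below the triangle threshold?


Number of potential triangles: C(148, 3) = 529396.
Each occurs with probability p³ ≈ (0.4932)³ ≈ 1.199668e-01.
By linearity: E[X] = C(148, 3)·p³ ≈ 529396 · 1.199668e-01 ≈ 63509.9592.
Since α = 1/2 < 1, p = c/n^{1/2} ≫ 1/n is above the triangle threshold p ~ 1/n. Asymptotically E[X] ~ (c³/6)·n^{3(1−α)} = (6³/6)·n^{1.5} → ∞; triangles are abundant w.h.p.

E[X] ≈ 63509.9592; in regime p = Θ(1/n^{1/2}) E[X] diverges (above the triangle threshold p ~ 1/n).


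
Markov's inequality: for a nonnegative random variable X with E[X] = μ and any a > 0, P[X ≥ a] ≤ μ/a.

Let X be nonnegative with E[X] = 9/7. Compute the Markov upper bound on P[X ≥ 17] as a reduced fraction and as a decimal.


μ = E[X] = 9/7, a = 17.
Markov: P[X ≥ 17] ≤ μ/a = (9/7)/17 = 9/119.
Numerically: ≈ 0.076.
(Since a = 17 > μ = 1.286, the bound 9/119 is < 1 and informative.)

P[X ≥ 17] ≤ 9/119 ≈ 0.076.


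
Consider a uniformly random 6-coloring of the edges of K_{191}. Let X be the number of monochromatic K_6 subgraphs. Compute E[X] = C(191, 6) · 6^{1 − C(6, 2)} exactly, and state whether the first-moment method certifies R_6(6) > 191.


E[X] = C(191, 6) · 6^{1 − 15} = 62291483793 · 6^{−14} = 62291483793/78364164096.
As a reduced fraction: E[X] = 6921275977/8707129344 ≈ 0.795.
Is E[X] < 1? YES.
Since E[X] < 1, there exists a 6-coloring of K_{191} with no monochromatic K_6; hence R_6(6) > 191.

E[X] = 6921275977/8707129344 ≈ 0.795; E[X] < 1, so R_6(6) > 191.


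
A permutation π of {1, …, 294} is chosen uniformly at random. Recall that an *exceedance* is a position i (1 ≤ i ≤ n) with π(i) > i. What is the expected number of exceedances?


Write X = Σ_{i=1}^{294} X_i, where X_i = 1_{π(i) > i}.
For each fixed i, π(i) is uniform over {1, …, 294} (marginal of a uniform permutation), so P[π(i) > i] = (n − i)/n. Summing: Σ_{i=1}^{294} (n − i)/n = (0 + 1 + … + 293)/294 = 294(294 − 1)/(2·294) = (294 − 1)/2.
Hence E[X] = Σ_{i=1}^{294} (294 − i)/294 = 293/2 ≈ 146.50000.

E[X] = 293/2 = 146.50000.


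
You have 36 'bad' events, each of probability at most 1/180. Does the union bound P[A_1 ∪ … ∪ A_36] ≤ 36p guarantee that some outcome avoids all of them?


Union bound: P[∪_{i=1}^{36} A_i] ≤ Σ_i P[A_i] ≤ 36·p = 36·(1/180) = 1/5.
Numerically: 1/5 ≈ 0.200000.
Is 1/5 < 1? YES.
Since P[∪ A_i] ≤ 1/5 < 1, the complement has P[∩ A_i^c] ≥ 1 − 1/5 = 4/5 > 0, so some outcome avoids every A_i.

36·p = 1/5 ≈ 0.200000; existence CERTIFIED by the union bound.


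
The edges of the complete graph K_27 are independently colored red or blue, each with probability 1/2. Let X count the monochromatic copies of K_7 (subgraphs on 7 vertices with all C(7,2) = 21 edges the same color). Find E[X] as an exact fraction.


Let X = Σ_S X_S over the C(27, 7) = 888030 subsets S of size 7, where X_S = 1 if the K_7 on S is monochromatic.
For a fixed S, the K_7 on S has C(7, 2) = 21 edges. P[all 21 edges red] = (1/2)^21, and likewise for blue, so P[monochromatic] = 2·(1/2)^21 = 2^{1 − 21} = 1/1048576.
Summing: E[X] = C(27, 7) · 2^{1 − 21} = 888030 · 1/1048576 = 444015/524288.
Numerically: E[X] ≈ 0.84689.

E[X] = C(27,7)·2^(1−C(7,2)) = 444015/524288 ≈ 0.84689.


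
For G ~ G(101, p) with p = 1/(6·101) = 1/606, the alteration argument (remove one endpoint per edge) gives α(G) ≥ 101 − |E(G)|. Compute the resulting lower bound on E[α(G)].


E[|E(G)|] = C(101, 2)·p = 5050 · (1/606) = 25/3.
E[α(G)] ≥ n − E[|E(G)|] = 101 − 25/3 = 278/3.
Numerically: ≈ 92.666667.
(This is only a lower bound; the true E[α(G)] may be larger.)

E[α(G)] ≥ 278/3 ≈ 92.666667.


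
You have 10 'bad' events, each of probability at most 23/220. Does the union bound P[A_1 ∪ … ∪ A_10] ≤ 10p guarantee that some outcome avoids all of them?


Union bound: P[∪_{i=1}^{10} A_i] ≤ Σ_i P[A_i] ≤ 10·p = 10·(23/220) = 23/22.
Numerically: 23/22 ≈ 1.0454545.
Is 23/22 < 1? NO.
Since the bound 23/22 is ≥ 1, the union bound is uninformative here; it does NOT by itself certify existence.

10·p = 23/22 ≈ 1.0454545; existence NOT certified by the union bound.


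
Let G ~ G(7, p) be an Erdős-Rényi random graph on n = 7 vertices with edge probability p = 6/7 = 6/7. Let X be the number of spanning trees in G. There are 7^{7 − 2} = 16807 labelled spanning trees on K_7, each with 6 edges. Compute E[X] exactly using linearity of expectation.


K_7 has 7^{7 − 2} = 16807 labelled spanning trees.
For each such spanning tree H, let X_H = 1 if all 6 edges of H are present in G. Then P[X_H = 1] = p^{6} = (6/7)^{6} = 46656/117649.
By linearity: E[X] = Σ_H E[X_H] = 16807 · p^{6} = 16807 · 46656/117649 = 46656/7.
Numerically: E[X] ≈ 6665.

E[X] = 16807 · (6/7)^{6} = 46656/7 ≈ 6665.


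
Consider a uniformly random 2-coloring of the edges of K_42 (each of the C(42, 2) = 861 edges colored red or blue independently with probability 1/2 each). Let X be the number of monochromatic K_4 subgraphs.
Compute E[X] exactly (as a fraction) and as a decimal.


Let X = Σ_S X_S over the C(42, 4) = 111930 subsets S of size 4, where X_S = 1 if the K_4 on S is monochromatic.
For a fixed S, the K_4 on S has C(4, 2) = 6 edges. P[all 6 edges red] = (1/2)^6, and likewise for blue, so P[monochromatic] = 2·(1/2)^6 = 2^{1 − 6} = 1/32.
By linearity: E[X] = C(42, 4) · 2^{1 − 6} = 111930 · 1/32 = 55965/16.
Numerically: E[X] ≈ 3497.812.

E[X] = C(42,4)·2^(1−C(4,2)) = 55965/16 ≈ 3497.812.


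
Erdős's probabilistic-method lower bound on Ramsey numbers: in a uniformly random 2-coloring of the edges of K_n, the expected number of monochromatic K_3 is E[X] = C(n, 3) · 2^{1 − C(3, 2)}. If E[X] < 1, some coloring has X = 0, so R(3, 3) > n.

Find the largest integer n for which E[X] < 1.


We need C(n, 3) · 2^{1 − 3} < 1, i.e. C(n, 3) < 2^{3 − 1} = 4.
Check values of n near the boundary:
  n = 3: C(3, 3) = 1; 1 < 4? YES
  n = 4: C(4, 3) = 4; 4 < 4? NO
The largest n with C(n, 3) < 4 is n = 3 (where E[X] = 1/4 ≈ 0.250000). Hence R(3, 3) > 3, i.e. R(3, 3) ≥ 4.

Largest n = 3; hence R(3, 3) > 3.


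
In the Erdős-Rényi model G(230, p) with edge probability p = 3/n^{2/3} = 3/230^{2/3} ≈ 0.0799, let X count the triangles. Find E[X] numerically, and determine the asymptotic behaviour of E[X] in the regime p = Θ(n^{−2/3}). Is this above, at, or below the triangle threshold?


Number of potential triangles: C(230, 3) = 2001460.
Each occurs with probability p³ ≈ (0.0799)³ ≈ 5.10397e-04.
By linearity: E[X] = C(230, 3)·p³ ≈ 2001460 · 5.10397e-04 ≈ 1021.539.
Since α = 2/3 < 1, p = c/n^{2/3} ≫ 1/n is above the triangle threshold p ~ 1/n. Asymptotically E[X] ~ (c³/6)·n^{3(1−α)} = (3³/6)·n^{1} → ∞; triangles are abundant w.h.p.

E[X] ≈ 1021.539; in regime p = Θ(1/n^{2/3}) E[X] diverges (above the triangle threshold p ~ 1/n).


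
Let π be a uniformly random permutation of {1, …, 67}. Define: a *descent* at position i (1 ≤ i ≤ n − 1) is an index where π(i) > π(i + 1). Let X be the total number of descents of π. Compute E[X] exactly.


Write X = Σ X_I over i = 1, …, 66, with X_I the indicator of one descent.
There are 66 indicators.
For each fixed i, the pair (π(i), π(i+1)) is a uniformly random ordered pair of distinct values from {1, …, 67}; by symmetry P[π(i) > π(i+1)] = 1/2.
By linearity: E[X] = 66 · (1/2) = (67 − 1) · (1/2) = 33 ≈ 33.0000.

E[X] = 33 = 33.0000.


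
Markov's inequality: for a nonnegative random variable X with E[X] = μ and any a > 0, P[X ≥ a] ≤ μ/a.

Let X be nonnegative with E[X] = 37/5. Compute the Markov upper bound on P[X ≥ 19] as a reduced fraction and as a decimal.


μ = E[X] = 37/5, a = 19.
Markov: P[X ≥ 19] ≤ μ/a = (37/5)/19 = 37/95.
Numerically: ≈ 0.38947.
(Since a = 19 > μ = 7.40000, the bound 37/95 is < 1 and informative.)

P[X ≥ 19] ≤ 37/95 ≈ 0.38947.


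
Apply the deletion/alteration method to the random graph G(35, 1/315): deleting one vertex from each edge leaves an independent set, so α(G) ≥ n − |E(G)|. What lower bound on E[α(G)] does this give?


E[|E(G)|] = C(35, 2)·p = 595 · (1/315) = 17/9.
E[α(G)] ≥ n − E[|E(G)|] = 35 − 17/9 = 298/9.
Numerically: ≈ 33.1111.
(This is only a lower bound; the true E[α(G)] may be larger.)

E[α(G)] ≥ 298/9 ≈ 33.1111.


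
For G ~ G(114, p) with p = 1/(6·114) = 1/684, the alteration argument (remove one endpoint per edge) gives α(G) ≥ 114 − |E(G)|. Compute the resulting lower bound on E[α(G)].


E[|E(G)|] = C(114, 2)·p = 6441 · (1/684) = 113/12.
E[α(G)] ≥ n − E[|E(G)|] = 114 − 113/12 = 1255/12.
Numerically: ≈ 104.5833.
(This is only a lower bound; the true E[α(G)] may be larger.)

E[α(G)] ≥ 1255/12 ≈ 104.5833.


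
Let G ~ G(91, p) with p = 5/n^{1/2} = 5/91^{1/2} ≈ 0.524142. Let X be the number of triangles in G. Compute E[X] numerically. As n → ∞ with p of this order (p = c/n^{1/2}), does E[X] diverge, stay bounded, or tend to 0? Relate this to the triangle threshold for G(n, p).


Number of potential triangles: C(91, 3) = 121485.
Each occurs with probability p³ ≈ (0.524142)³ ≈ 1.43995170e-01.
By linearity: E[X] = C(91, 3)·p³ ≈ 121485 · 1.43995170e-01 ≈ 17493.253213.
Since α = 1/2 < 1, p = c/n^{1/2} ≫ 1/n is above the triangle threshold p ~ 1/n. Asymptotically E[X] ~ (c³/6)·n^{3(1−α)} = (5³/6)·n^{1.5} → ∞; triangles are abundant w.h.p.

E[X] ≈ 17493.253213; in regime p = Θ(1/n^{1/2}) E[X] diverges (above the triangle threshold p ~ 1/n).


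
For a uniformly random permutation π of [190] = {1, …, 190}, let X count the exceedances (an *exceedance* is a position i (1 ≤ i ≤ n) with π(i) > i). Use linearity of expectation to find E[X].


Write X = Σ_{i=1}^{190} X_i, where X_i = 1_{π(i) > i}.
For each fixed i, π(i) is uniform over {1, …, 190} (marginal of a uniform permutation), so P[π(i) > i] = (n − i)/n. Summing: Σ_{i=1}^{190} (n − i)/n = (0 + 1 + … + 189)/190 = 190(190 − 1)/(2·190) = (190 − 1)/2.
Hence E[X] = Σ_{i=1}^{190} (190 − i)/190 = 189/2 ≈ 94.5000.

E[X] = 189/2 = 94.5000.


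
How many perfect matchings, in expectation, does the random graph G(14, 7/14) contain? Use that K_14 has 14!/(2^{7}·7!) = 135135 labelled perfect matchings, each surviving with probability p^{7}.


K_14 has 14!/(2^{7}·7!) = 135135 labelled perfect matchings.
For each such perfect matching H, let X_H = 1 if all 7 edges of H are present in G. Then P[X_H = 1] = p^{7} = (1/2)^{7} = 1/128.
By linearity of expectation: E[X] = Σ_H E[X_H] = 135135 · p^{7} = 135135 · 1/128 = 135135/128.
Numerically: E[X] ≈ 1055.7.

E[X] = 135135 · (1/2)^{7} = 135135/128 ≈ 1055.7.


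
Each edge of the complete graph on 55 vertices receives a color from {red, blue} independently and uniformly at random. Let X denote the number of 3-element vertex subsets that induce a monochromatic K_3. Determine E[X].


Let X = Σ_S X_S over the C(55, 3) = 26235 subsets S of size 3, where X_S = 1 if the K_3 on S is monochromatic.
For a fixed S, the K_3 on S has C(3, 2) = 3 edges. P[all 3 edges red] = (1/2)^3, and likewise for blue, so P[monochromatic] = 2·(1/2)^3 = 2^{1 − 3} = 1/4.
By linearity of expectation: E[X] = C(55, 3) · 2^{1 − 3} = 26235 · 1/4 = 26235/4.
Numerically: E[X] ≈ 6558.750.

E[X] = C(55,3)·2^(1−C(3,2)) = 26235/4 ≈ 6558.750.


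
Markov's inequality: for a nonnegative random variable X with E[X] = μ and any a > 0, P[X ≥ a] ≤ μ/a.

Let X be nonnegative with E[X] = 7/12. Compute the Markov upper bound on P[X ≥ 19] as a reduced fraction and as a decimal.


μ = E[X] = 7/12, a = 19.
Markov: P[X ≥ 19] ≤ μ/a = (7/12)/19 = 7/228.
Numerically: ≈ 0.03070.
(Since a = 19 > μ = 0.58333, the bound 7/228 is < 1 and informative.)

P[X ≥ 19] ≤ 7/228 ≈ 0.03070.


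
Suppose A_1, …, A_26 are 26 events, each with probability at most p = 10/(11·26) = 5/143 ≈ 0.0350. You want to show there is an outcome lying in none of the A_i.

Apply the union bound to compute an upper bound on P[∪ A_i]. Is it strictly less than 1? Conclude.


Union bound: P[∪_{i=1}^{26} A_i] ≤ Σ_i P[A_i] ≤ 26·p = 26·(5/143) = 10/11.
Numerically: 10/11 ≈ 0.9091.
Is 10/11 < 1? YES.
Since P[∪ A_i] ≤ 10/11 < 1, the complement has P[∩ A_i^c] ≥ 1 − 10/11 = 1/11 > 0, so some outcome avoids every A_i.

26·p = 10/11 ≈ 0.9091; existence CERTIFIED by the union bound.


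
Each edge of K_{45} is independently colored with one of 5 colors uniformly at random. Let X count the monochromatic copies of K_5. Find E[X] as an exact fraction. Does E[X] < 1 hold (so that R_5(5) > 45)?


E[X] = C(45, 5) · 5^{1 − 10} = 1221759 · 5^{−9} = 1221759/1953125.
As a reduced fraction: E[X] = 1221759/1953125 ≈ 0.6255406.
Is E[X] < 1? YES.
Since E[X] < 1, there exists a 5-coloring of K_{45} with no monochromatic K_5; hence R_5(5) > 45.

E[X] = 1221759/1953125 ≈ 0.6255406; E[X] < 1, so R_5(5) > 45.


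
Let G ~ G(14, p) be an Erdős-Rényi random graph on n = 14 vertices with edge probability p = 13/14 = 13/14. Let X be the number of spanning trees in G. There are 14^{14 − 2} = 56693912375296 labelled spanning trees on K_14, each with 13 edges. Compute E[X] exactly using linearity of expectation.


K_14 has 14^{14 − 2} = 56693912375296 labelled spanning trees.
For each such spanning tree H, let X_H = 1 if all 13 edges of H are present in G. Then P[X_H = 1] = p^{13} = (13/14)^{13} = 302875106592253/793714773254144.
Summing the indicators: E[X] = Σ_H E[X_H] = 56693912375296 · p^{13} = 56693912375296 · 302875106592253/793714773254144 = 302875106592253/14.
Numerically: E[X] ≈ 2.16e+13.

E[X] = 56693912375296 · (13/14)^{13} = 302875106592253/14 ≈ 2.16e+13.


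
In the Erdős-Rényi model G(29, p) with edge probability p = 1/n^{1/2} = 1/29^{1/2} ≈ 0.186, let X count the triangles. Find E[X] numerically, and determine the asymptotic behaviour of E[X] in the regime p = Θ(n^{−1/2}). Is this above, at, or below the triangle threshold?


Number of potential triangles: C(29, 3) = 3654.
Each occurs with probability p³ ≈ (0.186)³ ≈ 6.40329e-03.
By linearity: E[X] = C(29, 3)·p³ ≈ 3654 · 6.40329e-03 ≈ 23.398.
Since α = 1/2 < 1, p = c/n^{1/2} ≫ 1/n is above the triangle threshold p ~ 1/n. Asymptotically E[X] ~ (c³/6)·n^{3(1−α)} = (1³/6)·n^{1.5} → ∞; triangles are abundant w.h.p.

E[X] ≈ 23.398; in regime p = Θ(1/n^{1/2}) E[X] diverges (above the triangle threshold p ~ 1/n).


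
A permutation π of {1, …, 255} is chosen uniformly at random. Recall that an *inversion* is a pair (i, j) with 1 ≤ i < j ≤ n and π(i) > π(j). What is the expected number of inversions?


Write X = Σ X_I over the C(255, 2) = 32385 pairs i < j, with X_I the indicator of one inversion.
There are 32385 indicators.
For each fixed pair i < j, the values π(i) and π(j) are two distinct elements of {1, …, 255} in uniformly random order; by symmetry P[π(i) > π(j)] = 1/2.
By linearity: E[X] = 32385 · (1/2) = C(255, 2) · (1/2) = 32385/2 = 32385/2 ≈ 16192.500000.

E[X] = 32385/2 = 16192.500000.


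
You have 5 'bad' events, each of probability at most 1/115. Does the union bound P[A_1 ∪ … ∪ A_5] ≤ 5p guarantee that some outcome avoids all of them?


Union bound: P[∪_{i=1}^{5} A_i] ≤ Σ_i P[A_i] ≤ 5·p = 5·(1/115) = 1/23.
Numerically: 1/23 ≈ 0.0434783.
Is 1/23 < 1? YES.
Since P[∪ A_i] ≤ 1/23 < 1, the complement has P[∩ A_i^c] ≥ 1 − 1/23 = 22/23 > 0, so some outcome avoids every A_i.

5·p = 1/23 ≈ 0.0434783; existence CERTIFIED by the union bound.


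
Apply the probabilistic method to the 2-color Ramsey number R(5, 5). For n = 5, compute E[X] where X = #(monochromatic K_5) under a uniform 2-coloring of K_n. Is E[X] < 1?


E[X] = C(5, 5) · 2^{1 − 10} = 1 · 2^{−9} = 1/512.
As a reduced fraction: E[X] = 1/512 ≈ 0.0019531.
Is E[X] < 1? YES.
Since E[X] < 1, there exists a 2-coloring of K_{5} with no monochromatic K_5; hence R(5, 5) > 5.

E[X] = 1/512 ≈ 0.0019531; E[X] < 1, so R(5, 5) > 5.


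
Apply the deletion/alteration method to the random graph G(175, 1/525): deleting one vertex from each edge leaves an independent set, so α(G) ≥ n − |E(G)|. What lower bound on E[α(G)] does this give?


E[|E(G)|] = C(175, 2)·p = 15225 · (1/525) = 29.
E[α(G)] ≥ n − E[|E(G)|] = 175 − 29 = 146.
Numerically: ≈ 146.000.
(This is only a lower bound; the true E[α(G)] may be larger.)

E[α(G)] ≥ 146 ≈ 146.000.


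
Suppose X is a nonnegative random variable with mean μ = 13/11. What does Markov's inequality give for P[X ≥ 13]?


μ = E[X] = 13/11, a = 13.
Markov: P[X ≥ 13] ≤ μ/a = (13/11)/13 = 1/11.
Numerically: ≈ 0.09091.
(Since a = 13 > μ = 1.18182, the bound 1/11 is < 1 and informative.)

P[X ≥ 13] ≤ 1/11 ≈ 0.09091.


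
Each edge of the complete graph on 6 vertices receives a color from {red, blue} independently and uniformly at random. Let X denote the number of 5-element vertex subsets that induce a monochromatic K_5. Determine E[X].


Let X = Σ_S X_S over the C(6, 5) = 6 subsets S of size 5, where X_S = 1 if the K_5 on S is monochromatic.
For a fixed S, the K_5 on S has C(5, 2) = 10 edges. P[all 10 edges red] = (1/2)^10, and likewise for blue, so P[monochromatic] = 2·(1/2)^10 = 2^{1 − 10} = 1/512.
Summing: E[X] = C(6, 5) · 2^{1 − 10} = 6 · 1/512 = 3/256.
Numerically: E[X] ≈ 0.0117.

E[X] = C(6,5)·2^(1−C(5,2)) = 3/256 ≈ 0.0117.


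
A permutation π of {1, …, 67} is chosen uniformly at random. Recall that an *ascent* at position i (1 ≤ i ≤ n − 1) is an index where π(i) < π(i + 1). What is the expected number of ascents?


Write X = Σ X_I over i = 1, …, 66, with X_I the indicator of one ascent.
There are 66 indicators.
For each fixed i, the pair (π(i), π(i+1)) is a uniformly random ordered pair of distinct values from {1, …, 67}; by symmetry P[π(i) < π(i+1)] = 1/2.
By linearity: E[X] = 66 · (1/2) = (67 − 1) · (1/2) = 33 ≈ 33.0000.

E[X] = 33 = 33.0000.


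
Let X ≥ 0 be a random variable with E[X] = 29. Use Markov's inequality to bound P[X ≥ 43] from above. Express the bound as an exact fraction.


μ = E[X] = 29, a = 43.
Markov: P[X ≥ 43] ≤ μ/a = (29)/43 = 29/43.
Numerically: ≈ 0.6744.
(Since a = 43 > μ = 29.0000, the bound 29/43 is < 1 and informative.)

P[X ≥ 43] ≤ 29/43 ≈ 0.6744.


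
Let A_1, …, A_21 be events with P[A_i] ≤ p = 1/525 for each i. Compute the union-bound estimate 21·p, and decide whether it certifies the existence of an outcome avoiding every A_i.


Union bound: P[∪_{i=1}^{21} A_i] ≤ Σ_i P[A_i] ≤ 21·p = 21·(1/525) = 1/25.
Numerically: 1/25 ≈ 0.040.
Is 1/25 < 1? YES.
Since P[∪ A_i] ≤ 1/25 < 1, the complement has P[∩ A_i^c] ≥ 1 − 1/25 = 24/25 > 0, so some outcome avoids every A_i.

21·p = 1/25 ≈ 0.040; existence CERTIFIED by the union bound.


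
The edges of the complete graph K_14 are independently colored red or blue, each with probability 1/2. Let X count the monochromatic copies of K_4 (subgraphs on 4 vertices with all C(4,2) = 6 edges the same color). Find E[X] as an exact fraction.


Let X = Σ_S X_S over the C(14, 4) = 1001 subsets S of size 4, where X_S = 1 if the K_4 on S is monochromatic.
For a fixed S, the K_4 on S has C(4, 2) = 6 edges. P[all 6 edges red] = (1/2)^6, and likewise for blue, so P[monochromatic] = 2·(1/2)^6 = 2^{1 − 6} = 1/32.
By linearity of expectation: E[X] = C(14, 4) · 2^{1 − 6} = 1001 · 1/32 = 1001/32.
Numerically: E[X] ≈ 31.281250.

E[X] = C(14,4)·2^(1−C(4,2)) = 1001/32 ≈ 31.281250.


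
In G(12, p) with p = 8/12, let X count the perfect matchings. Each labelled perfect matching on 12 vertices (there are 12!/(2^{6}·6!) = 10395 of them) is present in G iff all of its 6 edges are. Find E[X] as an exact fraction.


K_12 has 12!/(2^{6}·6!) = 10395 labelled perfect matchings.
For each such perfect matching H, let X_H = 1 if all 6 edges of H are present in G. Then P[X_H = 1] = p^{6} = (2/3)^{6} = 64/729.
Summing the indicators: E[X] = Σ_H E[X_H] = 10395 · p^{6} = 10395 · 64/729 = 24640/27.
Numerically: E[X] ≈ 912.6.

E[X] = 10395 · (2/3)^{6} = 24640/27 ≈ 912.6.


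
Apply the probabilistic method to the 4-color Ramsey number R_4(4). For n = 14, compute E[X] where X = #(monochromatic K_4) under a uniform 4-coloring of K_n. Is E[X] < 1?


E[X] = C(14, 4) · 4^{1 − 6} = 1001 · 4^{−5} = 1001/1024.
As a reduced fraction: E[X] = 1001/1024 ≈ 0.977539.
Is E[X] < 1? YES.
Since E[X] < 1, there exists a 4-coloring of K_{14} with no monochromatic K_4; hence R_4(4) > 14.

E[X] = 1001/1024 ≈ 0.977539; E[X] < 1, so R_4(4) > 14.


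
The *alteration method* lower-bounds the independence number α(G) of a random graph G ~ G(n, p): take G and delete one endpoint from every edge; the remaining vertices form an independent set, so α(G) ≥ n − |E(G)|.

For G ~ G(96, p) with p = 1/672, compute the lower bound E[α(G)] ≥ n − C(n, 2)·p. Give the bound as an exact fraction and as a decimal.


E[|E(G)|] = C(96, 2)·p = 4560 · (1/672) = 95/14.
E[α(G)] ≥ n − E[|E(G)|] = 96 − 95/14 = 1249/14.
Numerically: ≈ 89.21429.
(This is only a lower bound; the true E[α(G)] may be larger.)

E[α(G)] ≥ 1249/14 ≈ 89.21429.


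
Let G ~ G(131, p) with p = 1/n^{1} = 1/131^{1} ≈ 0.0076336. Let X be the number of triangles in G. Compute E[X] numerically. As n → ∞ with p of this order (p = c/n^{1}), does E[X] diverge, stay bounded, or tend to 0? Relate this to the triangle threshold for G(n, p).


Number of potential triangles: C(131, 3) = 366145.
Each occurs with probability p³ ≈ (0.0076336)³ ≈ 4.4482185e-07.
By linearity: E[X] = C(131, 3)·p³ ≈ 366145 · 4.4482185e-07 ≈ 0.16287.
Here α = 1, so p = 1/n is exactly at the triangle threshold p ~ 1/n. Asymptotically E[X] → c³/6 = 1³/6 = 1/6 ≈ 0.16667, a bounded constant. In this regime the triangle count is asymptotically Poisson(c³/6).

E[X] ≈ 0.16287; in regime p = Θ(1/n^{1}) E[X] stays bounded (at the triangle threshold p ~ 1/n).


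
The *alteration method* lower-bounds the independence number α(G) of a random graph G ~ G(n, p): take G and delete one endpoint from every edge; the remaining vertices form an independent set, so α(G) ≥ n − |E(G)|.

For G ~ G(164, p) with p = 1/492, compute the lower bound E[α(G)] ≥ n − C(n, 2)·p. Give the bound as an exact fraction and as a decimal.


E[|E(G)|] = C(164, 2)·p = 13366 · (1/492) = 163/6.
E[α(G)] ≥ n − E[|E(G)|] = 164 − 163/6 = 821/6.
Numerically: ≈ 136.833.
(This is only a lower bound; the true E[α(G)] may be larger.)

E[α(G)] ≥ 821/6 ≈ 136.833.


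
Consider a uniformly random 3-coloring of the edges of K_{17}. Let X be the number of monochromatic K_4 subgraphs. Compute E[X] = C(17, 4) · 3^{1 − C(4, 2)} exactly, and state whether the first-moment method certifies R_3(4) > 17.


E[X] = C(17, 4) · 3^{1 − 6} = 2380 · 3^{−5} = 2380/243.
As a reduced fraction: E[X] = 2380/243 ≈ 9.7942.
Is E[X] < 1? NO.
Since E[X] ≥ 1, the first-moment bound is inconclusive at n = 17; it does NOT by itself certify R_3(4) > 17.

E[X] = 2380/243 ≈ 9.7942; E[X] ≥ 1; first-moment method inconclusive here.


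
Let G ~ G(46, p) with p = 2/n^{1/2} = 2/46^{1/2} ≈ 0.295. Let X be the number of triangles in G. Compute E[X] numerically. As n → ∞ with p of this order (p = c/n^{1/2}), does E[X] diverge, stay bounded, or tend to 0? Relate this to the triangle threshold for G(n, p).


Number of potential triangles: C(46, 3) = 15180.
Each occurs with probability p³ ≈ (0.295)³ ≈ 2.56421e-02.
By linearity: E[X] = C(46, 3)·p³ ≈ 15180 · 2.56421e-02 ≈ 389.247.
Since α = 1/2 < 1, p = c/n^{1/2} ≫ 1/n is above the triangle threshold p ~ 1/n. Asymptotically E[X] ~ (c³/6)·n^{3(1−α)} = (2³/6)·n^{1.5} → ∞; triangles are abundant w.h.p.

E[X] ≈ 389.247; in regime p = Θ(1/n^{1/2}) E[X] diverges (above the triangle threshold p ~ 1/n).


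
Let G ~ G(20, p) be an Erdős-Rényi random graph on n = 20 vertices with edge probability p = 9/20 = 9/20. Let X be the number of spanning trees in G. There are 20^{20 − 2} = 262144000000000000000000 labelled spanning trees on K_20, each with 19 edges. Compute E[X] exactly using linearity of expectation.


K_20 has 20^{20 − 2} = 262144000000000000000000 labelled spanning trees.
For each such spanning tree H, let X_H = 1 if all 19 edges of H are present in G. Then P[X_H = 1] = p^{19} = (9/20)^{19} = 1350851717672992089/5242880000000000000000000.
By linearity of expectation: E[X] = Σ_H E[X_H] = 262144000000000000000000 · p^{19} = 262144000000000000000000 · 1350851717672992089/5242880000000000000000000 = 1350851717672992089/20.
Numerically: E[X] ≈ 6.75e+16.

E[X] = 262144000000000000000000 · (9/20)^{19} = 1350851717672992089/20 ≈ 6.75e+16.


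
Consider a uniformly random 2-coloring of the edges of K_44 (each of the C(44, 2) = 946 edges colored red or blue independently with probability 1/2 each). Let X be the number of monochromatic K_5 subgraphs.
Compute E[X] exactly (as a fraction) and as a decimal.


Let X = Σ_S X_S over the C(44, 5) = 1086008 subsets S of size 5, where X_S = 1 if the K_5 on S is monochromatic.
For a fixed S, the K_5 on S has C(5, 2) = 10 edges. P[all 10 edges red] = (1/2)^10, and likewise for blue, so P[monochromatic] = 2·(1/2)^10 = 2^{1 − 10} = 1/512.
By linearity: E[X] = C(44, 5) · 2^{1 − 10} = 1086008 · 1/512 = 135751/64.
Numerically: E[X] ≈ 2121.10938.

E[X] = C(44,5)·2^(1−C(5,2)) = 135751/64 ≈ 2121.10938.


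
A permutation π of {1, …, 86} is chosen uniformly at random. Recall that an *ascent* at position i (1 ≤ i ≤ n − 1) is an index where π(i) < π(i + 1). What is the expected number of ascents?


Write X = Σ X_I over i = 1, …, 85, with X_I the indicator of one ascent.
There are 85 indicators.
For each fixed i, the pair (π(i), π(i+1)) is a uniformly random ordered pair of distinct values from {1, …, 86}; by symmetry P[π(i) < π(i+1)] = 1/2.
By linearity: E[X] = 85 · (1/2) = (86 − 1) · (1/2) = 85/2 ≈ 42.500000.

E[X] = 85/2 = 42.500000.


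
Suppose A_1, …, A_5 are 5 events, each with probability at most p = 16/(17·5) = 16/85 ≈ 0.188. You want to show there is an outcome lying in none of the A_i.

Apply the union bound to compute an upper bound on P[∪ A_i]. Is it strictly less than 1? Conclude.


Union bound: P[∪_{i=1}^{5} A_i] ≤ Σ_i P[A_i] ≤ 5·p = 5·(16/85) = 16/17.
Numerically: 16/17 ≈ 0.941.
Is 16/17 < 1? YES.
Since P[∪ A_i] ≤ 16/17 < 1, the complement has P[∩ A_i^c] ≥ 1 − 16/17 = 1/17 > 0, so some outcome avoids every A_i.

5·p = 16/17 ≈ 0.941; existence CERTIFIED by the union bound.


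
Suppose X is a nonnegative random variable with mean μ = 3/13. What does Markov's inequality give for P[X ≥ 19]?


μ = E[X] = 3/13, a = 19.
Markov: P[X ≥ 19] ≤ μ/a = (3/13)/19 = 3/247.
Numerically: ≈ 0.01215.
(Since a = 19 > μ = 0.23077, the bound 3/247 is < 1 and informative.)

P[X ≥ 19] ≤ 3/247 ≈ 0.01215.


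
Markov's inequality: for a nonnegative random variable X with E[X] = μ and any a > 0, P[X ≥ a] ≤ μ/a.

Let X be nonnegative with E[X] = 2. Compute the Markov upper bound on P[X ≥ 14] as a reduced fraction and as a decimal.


μ = E[X] = 2, a = 14.
Markov: P[X ≥ 14] ≤ μ/a = (2)/14 = 1/7.
Numerically: ≈ 0.142857.
(Since a = 14 > μ = 2.000000, the bound 1/7 is < 1 and informative.)

P[X ≥ 14] ≤ 1/7 ≈ 0.142857.


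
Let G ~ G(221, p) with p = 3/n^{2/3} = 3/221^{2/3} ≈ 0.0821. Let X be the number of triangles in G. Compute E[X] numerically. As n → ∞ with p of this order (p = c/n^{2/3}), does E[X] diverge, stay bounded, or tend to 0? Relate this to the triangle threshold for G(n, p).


Number of potential triangles: C(221, 3) = 1774630.
Each occurs with probability p³ ≈ (0.0821)³ ≈ 5.52814e-04.
By linearity: E[X] = C(221, 3)·p³ ≈ 1774630 · 5.52814e-04 ≈ 981.041.
Since α = 2/3 < 1, p = c/n^{2/3} ≫ 1/n is above the triangle threshold p ~ 1/n. Asymptotically E[X] ~ (c³/6)·n^{3(1−α)} = (3³/6)·n^{1} → ∞; triangles are abundant w.h.p.

E[X] ≈ 981.041; in regime p = Θ(1/n^{2/3}) E[X] diverges (above the triangle threshold p ~ 1/n).


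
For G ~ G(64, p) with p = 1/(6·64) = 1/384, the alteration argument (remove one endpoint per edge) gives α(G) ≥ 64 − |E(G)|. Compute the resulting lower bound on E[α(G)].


E[|E(G)|] = C(64, 2)·p = 2016 · (1/384) = 21/4.
E[α(G)] ≥ n − E[|E(G)|] = 64 − 21/4 = 235/4.
Numerically: ≈ 58.75000.
(This is only a lower bound; the true E[α(G)] may be larger.)

E[α(G)] ≥ 235/4 ≈ 58.75000.
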